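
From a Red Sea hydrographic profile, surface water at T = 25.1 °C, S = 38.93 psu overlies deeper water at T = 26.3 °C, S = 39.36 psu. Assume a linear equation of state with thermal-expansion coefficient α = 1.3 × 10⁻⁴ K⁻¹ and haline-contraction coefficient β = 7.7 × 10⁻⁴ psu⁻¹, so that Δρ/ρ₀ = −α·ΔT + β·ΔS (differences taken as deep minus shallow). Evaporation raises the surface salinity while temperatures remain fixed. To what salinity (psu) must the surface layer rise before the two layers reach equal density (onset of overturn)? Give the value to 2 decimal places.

39.16 psu

Neutral buoyancy requires −α(T_deep − T_surf) + β(S_deep − S_surf′) = 0.
S_surf′ = S_deep − (α/β)·ΔT = 39.36 − (1.3 × 10⁻⁴/7.7 × 10⁻⁴)·(+1.2) = 39.1574 psu.
Increase required: 39.1574 − 38.93 = 0.2274 psu.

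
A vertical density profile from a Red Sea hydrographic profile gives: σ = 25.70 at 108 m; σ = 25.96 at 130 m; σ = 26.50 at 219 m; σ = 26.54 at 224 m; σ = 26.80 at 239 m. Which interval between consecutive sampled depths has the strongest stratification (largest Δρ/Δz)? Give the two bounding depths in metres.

Compute the density gradient over each adjacent pair:
  108–130 m: Δρ/Δz = 0.26/22 = 0.012 kg m⁻⁴
  130–219 m: Δρ/Δz = 0.54/89 = 6.1 × 10⁻³ kg m⁻⁴
  219–224 m: Δρ/Δz = 0.04/5 = 8.0 × 10⁻³ kg m⁻⁴
  224–239 m: Δρ/Δz = 0.26/15 = 0.017 kg m⁻⁴
The largest gradient is in the 224–239 m interval — the pycnocline.

224–239 m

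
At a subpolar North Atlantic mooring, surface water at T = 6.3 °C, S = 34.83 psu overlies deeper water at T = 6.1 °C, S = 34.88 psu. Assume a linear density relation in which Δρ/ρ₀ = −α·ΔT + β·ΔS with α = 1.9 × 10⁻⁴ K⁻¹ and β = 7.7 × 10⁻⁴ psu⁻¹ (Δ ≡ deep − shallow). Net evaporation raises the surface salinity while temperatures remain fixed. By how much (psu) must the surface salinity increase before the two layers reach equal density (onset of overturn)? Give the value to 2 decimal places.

0.10 psu

Neutral buoyancy requires −α(T_deep − T_surf) + β(S_deep − S_surf′) = 0.
S_surf′ = S_deep − (α/β)·ΔT = 34.88 − (1.9 × 10⁻⁴/7.7 × 10⁻⁴)·(-0.2) = 34.9294 psu.
Increase required: 34.9294 − 34.83 = 0.0994 psu.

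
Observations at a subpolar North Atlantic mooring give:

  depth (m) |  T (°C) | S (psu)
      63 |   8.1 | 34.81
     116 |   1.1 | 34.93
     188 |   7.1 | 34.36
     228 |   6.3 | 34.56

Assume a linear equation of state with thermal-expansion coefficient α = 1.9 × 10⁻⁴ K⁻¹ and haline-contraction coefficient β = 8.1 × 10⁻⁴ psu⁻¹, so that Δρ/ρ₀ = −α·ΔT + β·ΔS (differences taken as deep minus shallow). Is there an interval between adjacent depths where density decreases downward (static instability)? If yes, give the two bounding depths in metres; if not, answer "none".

116–188 m

Evaluate Δρ/ρ₀ = −αΔT + βΔS across each adjacent pair:
  63–116 m: −αΔT+βΔS = −(1.9 × 10⁻⁴)(-7.0)+(8.1 × 10⁻⁴)(+0.12) = 1.4 × 10⁻³ → stable
  116–188 m: −αΔT+βΔS = −(1.9 × 10⁻⁴)(+6.0)+(8.1 × 10⁻⁴)(-0.57) = -1.6 × 10⁻³ → UNSTABLE
  188–228 m: −αΔT+βΔS = −(1.9 × 10⁻⁴)(-0.8)+(8.1 × 10⁻⁴)(+0.20) = 3.1 × 10⁻⁴ → stable
The 116–188 m interval has Δρ < 0: lighter water underlies denser water.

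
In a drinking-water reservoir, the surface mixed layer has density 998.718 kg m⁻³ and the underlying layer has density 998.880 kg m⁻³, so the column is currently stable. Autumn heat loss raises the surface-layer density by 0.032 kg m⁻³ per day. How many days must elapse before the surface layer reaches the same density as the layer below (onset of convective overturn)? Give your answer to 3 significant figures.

Density deficit of the surface layer: 998.880 − 998.718 = 0.162 kg m⁻³.
Required change = 0.162 / 0.032 = 5.06 days.

5.06 days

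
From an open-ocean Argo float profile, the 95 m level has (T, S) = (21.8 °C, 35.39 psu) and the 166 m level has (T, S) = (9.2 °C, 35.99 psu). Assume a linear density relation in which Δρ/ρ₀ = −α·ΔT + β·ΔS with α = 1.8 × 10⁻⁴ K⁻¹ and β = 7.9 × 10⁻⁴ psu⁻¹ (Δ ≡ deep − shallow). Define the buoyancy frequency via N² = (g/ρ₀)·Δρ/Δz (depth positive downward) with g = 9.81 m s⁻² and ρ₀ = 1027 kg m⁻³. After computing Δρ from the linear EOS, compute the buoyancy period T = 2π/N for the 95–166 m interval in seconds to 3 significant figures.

ΔT = -12.6 K, ΔS = +0.60 psu (deep − shallow).
Δρ/ρ₀ = −αΔT + βΔS = 2.268 × 10⁻³ + 4.74 × 10⁻⁴ = 2.742 × 10⁻³, so Δρ ≈ 2.816 kg m⁻³.
N² = (g/ρ₀)·Δρ/Δz = g·(Δρ/ρ₀)/Δz = 9.81 × 2.742 × 10⁻³ / 71 = 3.7886 × 10⁻⁴ s⁻².
N = √(3.7886 × 10⁻⁴) = 0.019464 rad s⁻¹ → T = 2π/N = 322.81 s ≈ 323 s.

323 s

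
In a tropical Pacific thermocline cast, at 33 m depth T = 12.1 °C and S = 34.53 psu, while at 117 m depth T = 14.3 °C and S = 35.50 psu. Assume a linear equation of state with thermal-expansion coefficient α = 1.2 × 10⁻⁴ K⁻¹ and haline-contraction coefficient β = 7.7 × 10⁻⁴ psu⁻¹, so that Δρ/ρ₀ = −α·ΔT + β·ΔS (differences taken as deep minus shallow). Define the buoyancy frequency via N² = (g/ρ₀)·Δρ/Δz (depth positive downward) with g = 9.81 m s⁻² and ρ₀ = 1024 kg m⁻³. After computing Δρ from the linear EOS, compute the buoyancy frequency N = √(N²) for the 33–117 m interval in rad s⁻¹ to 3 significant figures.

7.51 × 10⁻³ rad s⁻¹

ΔT = +2.2 K, ΔS = +0.97 psu (deep − shallow).
Δρ/ρ₀ = −αΔT + βΔS = -2.64 × 10⁻⁴ + 7.469 × 10⁻⁴ = 4.829 × 10⁻⁴, so Δρ ≈ 0.4945 kg m⁻³.
N² = (g/ρ₀)·Δρ/Δz = g·(Δρ/ρ₀)/Δz = 9.81 × 4.829 × 10⁻⁴ / 84 = 5.6396 × 10⁻⁵ s⁻².
N = √(5.6396 × 10⁻⁵) = 7.5097 × 10⁻³ rad s⁻¹ ≈ 7.51 × 10⁻³ rad s⁻¹.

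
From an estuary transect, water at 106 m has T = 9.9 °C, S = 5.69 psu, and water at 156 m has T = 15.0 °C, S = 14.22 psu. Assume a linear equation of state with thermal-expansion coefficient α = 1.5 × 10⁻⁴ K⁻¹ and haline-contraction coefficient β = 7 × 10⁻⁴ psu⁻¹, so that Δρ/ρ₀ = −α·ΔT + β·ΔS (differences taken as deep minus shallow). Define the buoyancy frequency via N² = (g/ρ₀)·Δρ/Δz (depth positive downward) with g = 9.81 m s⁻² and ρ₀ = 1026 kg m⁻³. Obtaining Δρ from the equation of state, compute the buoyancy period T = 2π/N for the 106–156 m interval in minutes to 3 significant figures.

ΔT = +5.1 K, ΔS = +8.53 psu (deep − shallow).
Δρ/ρ₀ = −αΔT + βΔS = -7.65 × 10⁻⁴ + 5.971 × 10⁻³ = 5.206 × 10⁻³, so Δρ ≈ 5.341 kg m⁻³.
N² = (g/ρ₀)·Δρ/Δz = g·(Δρ/ρ₀)/Δz = 9.81 × 5.206 × 10⁻³ / 50 = 1.0214 × 10⁻³ s⁻².
N = √(1.0214 × 10⁻³) = 0.031959 rad s⁻¹ → T = 2π/N = 196.60 s = 3.2767 min ≈ 3.28 min.

3.28 min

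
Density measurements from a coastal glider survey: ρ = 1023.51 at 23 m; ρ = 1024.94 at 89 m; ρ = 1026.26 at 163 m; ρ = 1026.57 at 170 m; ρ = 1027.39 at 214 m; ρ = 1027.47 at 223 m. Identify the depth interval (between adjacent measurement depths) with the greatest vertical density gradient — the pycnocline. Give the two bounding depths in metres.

163–170 m

Compute the density gradient over each adjacent pair:
  23–89 m: Δρ/Δz = 1.43/66 = 0.022 kg m⁻⁴
  89–163 m: Δρ/Δz = 1.32/74 = 0.018 kg m⁻⁴
  163–170 m: Δρ/Δz = 0.31/7 = 0.044 kg m⁻⁴
  170–214 m: Δρ/Δz = 0.82/44 = 0.019 kg m⁻⁴
  214–223 m: Δρ/Δz = 0.08/9 = 8.9 × 10⁻³ kg m⁻⁴
The largest gradient is in the 163–170 m interval — the pycnocline.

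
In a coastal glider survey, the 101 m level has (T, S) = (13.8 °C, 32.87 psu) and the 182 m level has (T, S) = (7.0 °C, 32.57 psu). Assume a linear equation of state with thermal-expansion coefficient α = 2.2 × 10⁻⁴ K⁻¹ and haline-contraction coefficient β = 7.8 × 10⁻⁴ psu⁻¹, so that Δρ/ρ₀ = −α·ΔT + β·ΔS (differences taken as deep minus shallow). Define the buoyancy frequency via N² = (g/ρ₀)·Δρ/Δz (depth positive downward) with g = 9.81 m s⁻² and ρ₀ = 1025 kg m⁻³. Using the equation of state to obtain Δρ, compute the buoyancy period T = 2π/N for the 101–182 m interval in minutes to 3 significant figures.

8.47 min

ΔT = -6.8 K, ΔS = -0.30 psu (deep − shallow).
Δρ/ρ₀ = −αΔT + βΔS = 1.496 × 10⁻³ − 2.34 × 10⁻⁴ = 1.262 × 10⁻³, so Δρ ≈ 1.294 kg m⁻³.
N² = (g/ρ₀)·Δρ/Δz = g·(Δρ/ρ₀)/Δz = 9.81 × 1.262 × 10⁻³ / 81 = 1.5284 × 10⁻⁴ s⁻².
N = √(1.5284 × 10⁻⁴) = 0.012363 rad s⁻¹ → T = 2π/N = 508.22 s = 8.4703 min ≈ 8.47 min.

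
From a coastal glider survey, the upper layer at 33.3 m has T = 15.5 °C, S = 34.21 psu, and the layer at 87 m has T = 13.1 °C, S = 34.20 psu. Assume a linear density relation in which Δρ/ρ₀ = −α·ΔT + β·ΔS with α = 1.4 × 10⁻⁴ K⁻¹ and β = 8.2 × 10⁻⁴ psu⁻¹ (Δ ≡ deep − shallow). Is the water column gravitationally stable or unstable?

stable

ΔT = 13.1 − 15.5 = -2.4 K and ΔS = 34.20 − 34.21 = -0.01 psu (deep − shallow).
−αΔT = 3.36 × 10⁻⁴; βΔS = -8.20 × 10⁻⁶; sum Δρ/ρ₀ = 3.278 × 10⁻⁴.
Δρ/ρ₀ > 0, so Δρ > 0: deeper water is denser → statically stable.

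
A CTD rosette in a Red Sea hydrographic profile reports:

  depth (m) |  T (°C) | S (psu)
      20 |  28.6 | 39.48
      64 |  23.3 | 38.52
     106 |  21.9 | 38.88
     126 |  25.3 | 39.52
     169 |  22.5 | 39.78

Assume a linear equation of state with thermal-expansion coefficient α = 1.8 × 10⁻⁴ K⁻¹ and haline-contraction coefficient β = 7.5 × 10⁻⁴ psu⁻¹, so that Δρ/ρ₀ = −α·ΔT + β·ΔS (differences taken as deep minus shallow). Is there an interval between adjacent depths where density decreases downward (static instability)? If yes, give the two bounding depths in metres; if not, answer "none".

Evaluate Δρ/ρ₀ = −αΔT + βΔS across each adjacent pair:
  20–64 m: −αΔT+βΔS = −(1.8 × 10⁻⁴)(-5.3)+(7.5 × 10⁻⁴)(-0.96) = 2.3 × 10⁻⁴ → stable
  64–106 m: −αΔT+βΔS = −(1.8 × 10⁻⁴)(-1.4)+(7.5 × 10⁻⁴)(+0.36) = 5.2 × 10⁻⁴ → stable
  106–126 m: −αΔT+βΔS = −(1.8 × 10⁻⁴)(+3.4)+(7.5 × 10⁻⁴)(+0.64) = -1.3 × 10⁻⁴ → UNSTABLE
  126–169 m: −αΔT+βΔS = −(1.8 × 10⁻⁴)(-2.8)+(7.5 × 10⁻⁴)(+0.26) = 7.0 × 10⁻⁴ → stable
The 106–126 m interval has Δρ < 0: lighter water underlies denser water.

106–126 m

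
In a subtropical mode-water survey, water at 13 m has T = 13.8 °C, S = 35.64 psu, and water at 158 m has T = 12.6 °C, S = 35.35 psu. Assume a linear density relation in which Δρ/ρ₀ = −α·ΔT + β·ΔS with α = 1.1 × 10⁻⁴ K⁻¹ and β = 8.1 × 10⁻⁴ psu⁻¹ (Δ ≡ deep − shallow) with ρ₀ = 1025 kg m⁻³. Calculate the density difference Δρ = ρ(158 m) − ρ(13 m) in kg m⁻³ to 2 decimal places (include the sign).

ΔT = -1.2 K, ΔS = -0.29 psu (deep − shallow).
Δρ/ρ₀ = −(1.1 × 10⁻⁴)(-1.2) + (8.1 × 10⁻⁴)(-0.29) = -1.029 × 10⁻⁴.
Δρ = 1025 × (-1.029 × 10⁻⁴) = -0.11 kg m⁻³.
Negative Δρ: lighter below, statically unstable.

-0.11 kg m⁻³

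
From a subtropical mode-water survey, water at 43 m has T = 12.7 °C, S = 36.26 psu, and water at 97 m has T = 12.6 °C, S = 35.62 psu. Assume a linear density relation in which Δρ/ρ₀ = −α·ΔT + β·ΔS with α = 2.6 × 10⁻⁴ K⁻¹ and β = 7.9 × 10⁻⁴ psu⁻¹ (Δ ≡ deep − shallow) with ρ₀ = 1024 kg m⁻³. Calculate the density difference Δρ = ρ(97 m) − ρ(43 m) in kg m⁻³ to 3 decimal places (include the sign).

ΔT = -0.1 K, ΔS = -0.64 psu (deep − shallow).
Δρ/ρ₀ = −(2.6 × 10⁻⁴)(-0.1) + (7.9 × 10⁻⁴)(-0.64) = -4.796 × 10⁻⁴.
Δρ = 1024 × (-4.796 × 10⁻⁴) = -0.491 kg m⁻³.
Negative Δρ: lighter below, statically unstable.

-0.491 kg m⁻³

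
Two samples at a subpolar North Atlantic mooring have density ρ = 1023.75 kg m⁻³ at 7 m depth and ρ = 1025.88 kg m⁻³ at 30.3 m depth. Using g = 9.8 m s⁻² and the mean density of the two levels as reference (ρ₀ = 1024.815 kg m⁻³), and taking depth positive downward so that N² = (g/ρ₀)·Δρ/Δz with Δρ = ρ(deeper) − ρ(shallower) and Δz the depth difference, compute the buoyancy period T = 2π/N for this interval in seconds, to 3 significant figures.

Δρ = 1025.88 − 1023.75 = 2.13 kg m⁻³ over Δz = 30.3 − 7 = 23.3 m.
N² = (9.8/1024.815) × (2.13/23.3) = 8.7419 × 10⁻⁴ s⁻².
N = √(8.7419 × 10⁻⁴) = 0.029567 rad s⁻¹, so T = 2π/N = 212.51 s ≈ 213 s.

213 s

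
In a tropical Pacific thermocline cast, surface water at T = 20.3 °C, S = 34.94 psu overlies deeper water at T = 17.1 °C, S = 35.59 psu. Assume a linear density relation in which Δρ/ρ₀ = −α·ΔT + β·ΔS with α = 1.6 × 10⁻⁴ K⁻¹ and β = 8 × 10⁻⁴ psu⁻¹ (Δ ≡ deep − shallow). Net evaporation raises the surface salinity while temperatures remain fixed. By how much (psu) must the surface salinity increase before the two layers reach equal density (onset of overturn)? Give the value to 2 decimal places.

1.29 psu

Neutral buoyancy requires −α(T_deep − T_surf) + β(S_deep − S_surf′) = 0.
S_surf′ = S_deep − (α/β)·ΔT = 35.59 − (1.6 × 10⁻⁴/8 × 10⁻⁴)·(-3.2) = 36.2300 psu.
Increase required: 36.2300 − 34.94 = 1.2900 psu.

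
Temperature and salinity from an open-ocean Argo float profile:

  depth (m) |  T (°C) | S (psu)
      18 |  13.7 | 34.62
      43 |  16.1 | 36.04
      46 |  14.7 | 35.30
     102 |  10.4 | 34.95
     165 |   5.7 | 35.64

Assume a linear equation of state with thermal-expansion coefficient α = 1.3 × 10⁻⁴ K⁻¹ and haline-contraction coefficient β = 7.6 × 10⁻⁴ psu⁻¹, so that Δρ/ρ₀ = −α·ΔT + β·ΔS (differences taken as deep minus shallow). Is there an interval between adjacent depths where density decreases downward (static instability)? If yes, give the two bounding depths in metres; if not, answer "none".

43–46 m

Evaluate Δρ/ρ₀ = −αΔT + βΔS across each adjacent pair:
  18–43 m: −αΔT+βΔS = −(1.3 × 10⁻⁴)(+2.4)+(7.6 × 10⁻⁴)(+1.42) = 7.7 × 10⁻⁴ → stable
  43–46 m: −αΔT+βΔS = −(1.3 × 10⁻⁴)(-1.4)+(7.6 × 10⁻⁴)(-0.74) = -3.8 × 10⁻⁴ → UNSTABLE
  46–102 m: −αΔT+βΔS = −(1.3 × 10⁻⁴)(-4.3)+(7.6 × 10⁻⁴)(-0.35) = 2.9 × 10⁻⁴ → stable
  102–165 m: −αΔT+βΔS = −(1.3 × 10⁻⁴)(-4.7)+(7.6 × 10⁻⁴)(+0.69) = 1.1 × 10⁻³ → stable
The 43–46 m interval has Δρ < 0: lighter water underlies denser water.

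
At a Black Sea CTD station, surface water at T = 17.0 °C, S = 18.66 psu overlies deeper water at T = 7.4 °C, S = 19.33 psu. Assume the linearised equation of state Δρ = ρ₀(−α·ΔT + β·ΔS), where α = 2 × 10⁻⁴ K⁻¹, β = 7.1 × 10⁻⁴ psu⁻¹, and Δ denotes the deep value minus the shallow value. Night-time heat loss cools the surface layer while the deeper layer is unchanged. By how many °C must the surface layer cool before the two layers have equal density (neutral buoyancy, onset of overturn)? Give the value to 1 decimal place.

12.0 °C

Neutral buoyancy requires Δρ = 0, i.e. −α(T_deep − T_surf′) + β(S_deep − S_surf) = 0.
T_surf′ = T_deep − (β/α)·ΔS = 7.4 − (7.1 × 10⁻⁴/2 × 10⁻⁴)·(+0.67) = 5.022 °C.
Cooling required: 17.0 − (5.022) = 11.978 °C.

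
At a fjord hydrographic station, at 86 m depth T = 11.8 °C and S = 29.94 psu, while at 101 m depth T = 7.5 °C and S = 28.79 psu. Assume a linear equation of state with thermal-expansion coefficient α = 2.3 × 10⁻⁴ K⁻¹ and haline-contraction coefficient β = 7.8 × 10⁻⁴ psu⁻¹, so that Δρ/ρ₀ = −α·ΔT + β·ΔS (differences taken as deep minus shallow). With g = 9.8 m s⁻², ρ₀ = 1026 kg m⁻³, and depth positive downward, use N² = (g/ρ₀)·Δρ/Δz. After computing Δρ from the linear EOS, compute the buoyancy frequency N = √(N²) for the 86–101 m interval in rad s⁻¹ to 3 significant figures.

7.75 × 10⁻³ rad s⁻¹

ΔT = -4.3 K, ΔS = -1.15 psu (deep − shallow).
Δρ/ρ₀ = −αΔT + βΔS = 9.89 × 10⁻⁴ − 8.97 × 10⁻⁴ = 9.20 × 10⁻⁵, so Δρ ≈ 0.09439 kg m⁻³.
N² = (g/ρ₀)·Δρ/Δz = g·(Δρ/ρ₀)/Δz = 9.8 × 9.20 × 10⁻⁵ / 15 = 6.0107 × 10⁻⁵ s⁻².
N = √(6.0107 × 10⁻⁵) = 7.7529 × 10⁻³ rad s⁻¹ ≈ 7.75 × 10⁻³ rad s⁻¹.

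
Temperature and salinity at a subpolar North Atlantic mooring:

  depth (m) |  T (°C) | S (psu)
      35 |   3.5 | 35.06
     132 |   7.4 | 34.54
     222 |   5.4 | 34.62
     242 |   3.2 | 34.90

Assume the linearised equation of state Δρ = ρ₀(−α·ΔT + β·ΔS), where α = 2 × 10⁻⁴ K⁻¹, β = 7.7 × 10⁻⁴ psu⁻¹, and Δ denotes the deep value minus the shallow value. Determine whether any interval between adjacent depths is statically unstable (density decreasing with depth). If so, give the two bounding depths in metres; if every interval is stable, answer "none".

Evaluate Δρ/ρ₀ = −αΔT + βΔS across each adjacent pair:
  35–132 m: −αΔT+βΔS = −(2 × 10⁻⁴)(+3.9)+(7.7 × 10⁻⁴)(-0.52) = -1.2 × 10⁻³ → UNSTABLE
  132–222 m: −αΔT+βΔS = −(2 × 10⁻⁴)(-2.0)+(7.7 × 10⁻⁴)(+0.08) = 4.6 × 10⁻⁴ → stable
  222–242 m: −αΔT+βΔS = −(2 × 10⁻⁴)(-2.2)+(7.7 × 10⁻⁴)(+0.28) = 6.6 × 10⁻⁴ → stable
The 35–132 m interval has Δρ < 0: lighter water underlies denser water.

35–132 m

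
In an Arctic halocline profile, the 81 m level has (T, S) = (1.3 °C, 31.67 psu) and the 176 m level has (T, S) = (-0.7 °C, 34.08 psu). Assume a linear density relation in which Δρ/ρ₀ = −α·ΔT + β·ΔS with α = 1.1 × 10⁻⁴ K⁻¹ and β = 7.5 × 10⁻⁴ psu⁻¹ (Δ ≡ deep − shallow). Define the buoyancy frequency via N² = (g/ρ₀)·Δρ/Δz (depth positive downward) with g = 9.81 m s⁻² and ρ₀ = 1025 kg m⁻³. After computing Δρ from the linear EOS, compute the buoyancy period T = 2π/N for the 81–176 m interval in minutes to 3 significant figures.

ΔT = -2.0 K, ΔS = +2.41 psu (deep − shallow).
Δρ/ρ₀ = −αΔT + βΔS = 2.20 × 10⁻⁴ + 1.8075 × 10⁻³ = 2.0275 × 10⁻³, so Δρ ≈ 2.078 kg m⁻³.
N² = (g/ρ₀)·Δρ/Δz = g·(Δρ/ρ₀)/Δz = 9.81 × 2.0275 × 10⁻³ / 95 = 2.0937 × 10⁻⁴ s⁻².
N = √(2.0937 × 10⁻⁴) = 0.014470 rad s⁻¹ → T = 2π/N = 434.22 s = 7.2370 min ≈ 7.24 min.

7.24 min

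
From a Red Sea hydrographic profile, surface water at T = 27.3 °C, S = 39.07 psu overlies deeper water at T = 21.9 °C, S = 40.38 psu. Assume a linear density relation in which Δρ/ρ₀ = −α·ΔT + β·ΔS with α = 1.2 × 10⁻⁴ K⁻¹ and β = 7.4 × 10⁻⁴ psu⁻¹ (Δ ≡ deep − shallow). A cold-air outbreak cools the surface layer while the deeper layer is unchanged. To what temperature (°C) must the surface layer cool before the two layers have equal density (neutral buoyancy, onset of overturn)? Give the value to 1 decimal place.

13.8 °C

Neutral buoyancy requires Δρ = 0, i.e. −α(T_deep − T_surf′) + β(S_deep − S_surf) = 0.
T_surf′ = T_deep − (β/α)·ΔS = 21.9 − (7.4 × 10⁻⁴/1.2 × 10⁻⁴)·(+1.31) = 13.822 °C.
Cooling required: 27.3 − (13.822) = 13.478 °C.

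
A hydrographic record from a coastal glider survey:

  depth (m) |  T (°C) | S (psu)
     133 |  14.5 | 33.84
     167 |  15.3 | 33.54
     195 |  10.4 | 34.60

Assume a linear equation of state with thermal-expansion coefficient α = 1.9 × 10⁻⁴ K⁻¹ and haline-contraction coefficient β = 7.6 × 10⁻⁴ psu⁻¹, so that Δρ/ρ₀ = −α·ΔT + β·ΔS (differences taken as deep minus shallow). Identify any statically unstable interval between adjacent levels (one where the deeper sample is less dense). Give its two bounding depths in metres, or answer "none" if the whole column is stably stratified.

133–167 m

Evaluate Δρ/ρ₀ = −αΔT + βΔS across each adjacent pair:
  133–167 m: −αΔT+βΔS = −(1.9 × 10⁻⁴)(+0.8)+(7.6 × 10⁻⁴)(-0.30) = -3.8 × 10⁻⁴ → UNSTABLE
  167–195 m: −αΔT+βΔS = −(1.9 × 10⁻⁴)(-4.9)+(7.6 × 10⁻⁴)(+1.06) = 1.7 × 10⁻³ → stable
The 133–167 m interval has Δρ < 0: lighter water underlies denser water.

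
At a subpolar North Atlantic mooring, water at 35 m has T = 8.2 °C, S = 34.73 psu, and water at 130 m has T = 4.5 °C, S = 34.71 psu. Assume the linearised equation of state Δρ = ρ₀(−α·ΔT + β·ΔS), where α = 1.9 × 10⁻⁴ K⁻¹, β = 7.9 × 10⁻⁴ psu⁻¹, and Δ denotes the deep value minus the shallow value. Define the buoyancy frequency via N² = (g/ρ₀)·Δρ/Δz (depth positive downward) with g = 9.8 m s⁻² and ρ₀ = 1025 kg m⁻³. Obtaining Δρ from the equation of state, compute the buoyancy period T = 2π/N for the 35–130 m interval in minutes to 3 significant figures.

12.4 min

ΔT = -3.7 K, ΔS = -0.02 psu (deep − shallow).
Δρ/ρ₀ = −αΔT + βΔS = 7.03 × 10⁻⁴ − 1.58 × 10⁻⁵ = 6.872 × 10⁻⁴, so Δρ ≈ 0.7044 kg m⁻³.
N² = (g/ρ₀)·Δρ/Δz = g·(Δρ/ρ₀)/Δz = 9.8 × 6.872 × 10⁻⁴ / 95 = 7.0890 × 10⁻⁵ s⁻².
N = √(7.0890 × 10⁻⁵) = 8.4196 × 10⁻³ rad s⁻¹ → T = 2π/N = 746.26 s = 12.438 min ≈ 12.4 min.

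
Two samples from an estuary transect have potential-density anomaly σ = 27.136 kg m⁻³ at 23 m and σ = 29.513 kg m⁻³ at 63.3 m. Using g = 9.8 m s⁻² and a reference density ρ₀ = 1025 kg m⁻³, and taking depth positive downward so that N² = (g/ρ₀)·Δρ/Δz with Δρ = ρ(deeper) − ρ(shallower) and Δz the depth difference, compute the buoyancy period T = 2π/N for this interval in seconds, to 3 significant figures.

265 s

Δρ = 1029.513 − 1027.136 = 2.377 kg m⁻³ over Δz = 63.3 − 23 = 40.3 m.
N² = (9.8/1025) × (2.377/40.3) = 5.6393 × 10⁻⁴ s⁻².
N = √(5.6393 × 10⁻⁴) = 0.023747 rad s⁻¹, so T = 2π/N = 264.59 s ≈ 265 s.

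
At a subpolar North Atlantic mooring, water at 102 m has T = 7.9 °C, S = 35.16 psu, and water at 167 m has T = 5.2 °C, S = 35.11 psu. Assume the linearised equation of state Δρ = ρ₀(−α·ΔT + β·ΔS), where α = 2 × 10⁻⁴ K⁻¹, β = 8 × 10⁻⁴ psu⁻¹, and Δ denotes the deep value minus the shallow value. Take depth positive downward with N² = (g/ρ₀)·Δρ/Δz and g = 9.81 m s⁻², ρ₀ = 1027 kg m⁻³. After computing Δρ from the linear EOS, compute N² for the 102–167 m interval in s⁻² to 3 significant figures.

ΔT = -2.7 K, ΔS = -0.05 psu (deep − shallow).
Δρ/ρ₀ = −αΔT + βΔS = 5.40 × 10⁻⁴ − 4.00 × 10⁻⁵ = 5.00 × 10⁻⁴, so Δρ ≈ 0.5135 kg m⁻³.
N² = (g/ρ₀)·Δρ/Δz = g·(Δρ/ρ₀)/Δz = 9.81 × 5.00 × 10⁻⁴ / 65 = 7.5462 × 10⁻⁵ s⁻² ≈ 7.55 × 10⁻⁵ s⁻².

7.55 × 10⁻⁵ s⁻²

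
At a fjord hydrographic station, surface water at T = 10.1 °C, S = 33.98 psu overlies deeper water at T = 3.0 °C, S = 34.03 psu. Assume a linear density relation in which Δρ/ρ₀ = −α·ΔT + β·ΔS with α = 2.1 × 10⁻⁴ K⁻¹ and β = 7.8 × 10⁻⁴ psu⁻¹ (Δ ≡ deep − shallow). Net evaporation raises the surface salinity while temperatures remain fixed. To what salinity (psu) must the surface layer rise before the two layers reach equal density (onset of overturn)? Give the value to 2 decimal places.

Neutral buoyancy requires −α(T_deep − T_surf) + β(S_deep − S_surf′) = 0.
S_surf′ = S_deep − (α/β)·ΔT = 34.03 − (2.1 × 10⁻⁴/7.8 × 10⁻⁴)·(-7.1) = 35.9415 psu.
Increase required: 35.9415 − 33.98 = 1.9615 psu.

35.94 psu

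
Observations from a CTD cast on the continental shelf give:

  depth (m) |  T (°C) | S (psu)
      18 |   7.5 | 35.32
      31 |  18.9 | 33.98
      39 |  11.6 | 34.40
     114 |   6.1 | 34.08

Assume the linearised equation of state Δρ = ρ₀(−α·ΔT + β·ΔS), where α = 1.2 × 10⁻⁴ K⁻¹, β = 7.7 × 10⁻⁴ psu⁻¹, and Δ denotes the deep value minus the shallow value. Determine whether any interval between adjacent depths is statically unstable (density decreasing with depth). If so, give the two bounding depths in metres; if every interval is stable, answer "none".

18–31 m

Evaluate Δρ/ρ₀ = −αΔT + βΔS across each adjacent pair:
  18–31 m: −αΔT+βΔS = −(1.2 × 10⁻⁴)(+11.4)+(7.7 × 10⁻⁴)(-1.34) = -2.4 × 10⁻³ → UNSTABLE
  31–39 m: −αΔT+βΔS = −(1.2 × 10⁻⁴)(-7.3)+(7.7 × 10⁻⁴)(+0.42) = 1.2 × 10⁻³ → stable
  39–114 m: −αΔT+βΔS = −(1.2 × 10⁻⁴)(-5.5)+(7.7 × 10⁻⁴)(-0.32) = 4.1 × 10⁻⁴ → stable
The 18–31 m interval has Δρ < 0: lighter water underlies denser water.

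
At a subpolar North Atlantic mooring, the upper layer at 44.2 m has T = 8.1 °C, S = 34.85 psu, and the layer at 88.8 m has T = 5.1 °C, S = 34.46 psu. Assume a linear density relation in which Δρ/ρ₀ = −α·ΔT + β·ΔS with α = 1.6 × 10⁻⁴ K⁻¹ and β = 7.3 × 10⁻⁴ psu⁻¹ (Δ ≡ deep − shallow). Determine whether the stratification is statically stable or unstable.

ΔT = 5.1 − 8.1 = -3.0 K and ΔS = 34.46 − 34.85 = -0.39 psu (deep − shallow).
−αΔT = 4.80 × 10⁻⁴; βΔS = -2.847 × 10⁻⁴; sum Δρ/ρ₀ = 1.953 × 10⁻⁴.
Δρ/ρ₀ > 0, so Δρ > 0: deeper water is denser → statically stable.

stable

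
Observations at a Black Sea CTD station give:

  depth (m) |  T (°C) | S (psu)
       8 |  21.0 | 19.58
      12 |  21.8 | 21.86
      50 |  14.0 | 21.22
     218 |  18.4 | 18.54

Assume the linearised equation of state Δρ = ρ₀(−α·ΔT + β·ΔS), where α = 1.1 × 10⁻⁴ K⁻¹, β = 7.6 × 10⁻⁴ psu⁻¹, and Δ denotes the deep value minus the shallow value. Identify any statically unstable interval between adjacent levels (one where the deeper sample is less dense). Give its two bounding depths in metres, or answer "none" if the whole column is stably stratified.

50–218 m

Evaluate Δρ/ρ₀ = −αΔT + βΔS across each adjacent pair:
  8–12 m: −αΔT+βΔS = −(1.1 × 10⁻⁴)(+0.8)+(7.6 × 10⁻⁴)(+2.28) = 1.6 × 10⁻³ → stable
  12–50 m: −αΔT+βΔS = −(1.1 × 10⁻⁴)(-7.8)+(7.6 × 10⁻⁴)(-0.64) = 3.7 × 10⁻⁴ → stable
  50–218 m: −αΔT+βΔS = −(1.1 × 10⁻⁴)(+4.4)+(7.6 × 10⁻⁴)(-2.68) = -2.5 × 10⁻³ → UNSTABLE
The 50–218 m interval has Δρ < 0: lighter water underlies denser water.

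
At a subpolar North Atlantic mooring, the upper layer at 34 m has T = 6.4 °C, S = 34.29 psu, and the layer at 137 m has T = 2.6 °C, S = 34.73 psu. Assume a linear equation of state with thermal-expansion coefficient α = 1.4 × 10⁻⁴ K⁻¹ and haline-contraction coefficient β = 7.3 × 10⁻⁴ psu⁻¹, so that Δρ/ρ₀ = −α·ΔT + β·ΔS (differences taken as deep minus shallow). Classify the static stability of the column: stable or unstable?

ΔT = 2.6 − 6.4 = -3.8 K and ΔS = 34.73 − 34.29 = +0.44 psu (deep − shallow).
−αΔT = 5.32 × 10⁻⁴; βΔS = 3.212 × 10⁻⁴; sum Δρ/ρ₀ = 8.532 × 10⁻⁴.
Δρ/ρ₀ > 0, so Δρ > 0: deeper water is denser → statically stable.

stable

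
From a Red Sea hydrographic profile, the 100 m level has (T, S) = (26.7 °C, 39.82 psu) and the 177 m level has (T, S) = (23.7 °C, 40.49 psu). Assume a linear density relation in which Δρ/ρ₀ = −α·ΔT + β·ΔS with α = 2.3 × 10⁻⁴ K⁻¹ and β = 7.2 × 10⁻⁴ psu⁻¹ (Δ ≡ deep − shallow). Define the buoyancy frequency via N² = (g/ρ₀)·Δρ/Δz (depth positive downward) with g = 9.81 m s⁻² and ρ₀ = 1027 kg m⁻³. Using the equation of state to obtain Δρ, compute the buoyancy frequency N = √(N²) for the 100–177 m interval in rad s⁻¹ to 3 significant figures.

ΔT = -3.0 K, ΔS = +0.67 psu (deep − shallow).
Δρ/ρ₀ = −αΔT + βΔS = 6.90 × 10⁻⁴ + 4.824 × 10⁻⁴ = 1.1724 × 10⁻³, so Δρ ≈ 1.204 kg m⁻³.
N² = (g/ρ₀)·Δρ/Δz = g·(Δρ/ρ₀)/Δz = 9.81 × 1.1724 × 10⁻³ / 77 = 1.4937 × 10⁻⁴ s⁻².
N = √(1.4937 × 10⁻⁴) = 0.012222 rad s⁻¹ ≈ 0.0122 rad s⁻¹.

0.0122 rad s⁻¹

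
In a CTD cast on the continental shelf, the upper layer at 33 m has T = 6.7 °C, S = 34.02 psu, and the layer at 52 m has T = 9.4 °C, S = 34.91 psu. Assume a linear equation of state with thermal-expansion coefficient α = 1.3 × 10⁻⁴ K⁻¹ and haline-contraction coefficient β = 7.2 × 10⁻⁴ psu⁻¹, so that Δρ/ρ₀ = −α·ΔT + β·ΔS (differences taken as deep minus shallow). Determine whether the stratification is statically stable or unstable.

stable

ΔT = 9.4 − 6.7 = +2.7 K and ΔS = 34.91 − 34.02 = +0.89 psu (deep − shallow).
−αΔT = -3.51 × 10⁻⁴; βΔS = 6.408 × 10⁻⁴; sum Δρ/ρ₀ = 2.898 × 10⁻⁴.
Δρ/ρ₀ > 0, so Δρ > 0: deeper water is denser → statically stable.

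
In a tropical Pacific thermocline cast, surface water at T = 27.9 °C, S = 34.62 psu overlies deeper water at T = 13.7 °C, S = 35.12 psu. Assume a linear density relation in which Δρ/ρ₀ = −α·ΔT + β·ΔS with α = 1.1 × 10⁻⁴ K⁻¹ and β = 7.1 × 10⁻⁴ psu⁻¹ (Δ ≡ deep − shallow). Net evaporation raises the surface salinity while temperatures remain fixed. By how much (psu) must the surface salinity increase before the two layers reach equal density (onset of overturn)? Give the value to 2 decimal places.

Neutral buoyancy requires −α(T_deep − T_surf) + β(S_deep − S_surf′) = 0.
S_surf′ = S_deep − (α/β)·ΔT = 35.12 − (1.1 × 10⁻⁴/7.1 × 10⁻⁴)·(-14.2) = 37.3200 psu.
Increase required: 37.3200 − 34.62 = 2.7000 psu.

2.70 psu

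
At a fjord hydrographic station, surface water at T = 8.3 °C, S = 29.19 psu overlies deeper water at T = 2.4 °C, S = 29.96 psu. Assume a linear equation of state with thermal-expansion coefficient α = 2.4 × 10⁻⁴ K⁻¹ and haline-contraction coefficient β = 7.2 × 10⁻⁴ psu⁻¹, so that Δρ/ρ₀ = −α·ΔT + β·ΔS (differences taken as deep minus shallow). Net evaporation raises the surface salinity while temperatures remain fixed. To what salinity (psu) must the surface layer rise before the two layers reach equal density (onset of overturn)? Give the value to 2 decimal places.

Neutral buoyancy requires −α(T_deep − T_surf) + β(S_deep − S_surf′) = 0.
S_surf′ = S_deep − (α/β)·ΔT = 29.96 − (2.4 × 10⁻⁴/7.2 × 10⁻⁴)·(-5.9) = 31.9267 psu.
Increase required: 31.9267 − 29.19 = 2.7367 psu.

31.93 psu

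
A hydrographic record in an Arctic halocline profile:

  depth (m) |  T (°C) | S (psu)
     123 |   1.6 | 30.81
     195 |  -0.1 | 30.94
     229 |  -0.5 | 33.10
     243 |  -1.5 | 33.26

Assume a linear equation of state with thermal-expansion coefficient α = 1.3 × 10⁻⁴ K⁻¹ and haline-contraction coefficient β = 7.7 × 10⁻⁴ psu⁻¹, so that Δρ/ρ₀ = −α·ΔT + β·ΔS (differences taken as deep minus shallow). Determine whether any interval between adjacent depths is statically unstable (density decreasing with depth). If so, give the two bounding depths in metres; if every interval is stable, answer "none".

none

Evaluate Δρ/ρ₀ = −αΔT + βΔS across each adjacent pair:
  123–195 m: −αΔT+βΔS = −(1.3 × 10⁻⁴)(-1.7)+(7.7 × 10⁻⁴)(+0.13) = 3.2 × 10⁻⁴ → stable
  195–229 m: −αΔT+βΔS = −(1.3 × 10⁻⁴)(-0.4)+(7.7 × 10⁻⁴)(+2.16) = 1.7 × 10⁻³ → stable
  229–243 m: −αΔT+βΔS = −(1.3 × 10⁻⁴)(-1.0)+(7.7 × 10⁻⁴)(+0.16) = 2.5 × 10⁻⁴ → stable
Every interval has Δρ > 0: the column is stably stratified throughout.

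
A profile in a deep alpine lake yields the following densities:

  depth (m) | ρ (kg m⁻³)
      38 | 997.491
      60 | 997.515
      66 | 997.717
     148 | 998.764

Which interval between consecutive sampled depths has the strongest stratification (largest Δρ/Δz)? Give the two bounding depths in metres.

60–66 m

Compute the density gradient over each adjacent pair:
  38–60 m: Δρ/Δz = 0.024/22 = 1.1 × 10⁻³ kg m⁻⁴
  60–66 m: Δρ/Δz = 0.202/6 = 0.034 kg m⁻⁴
  66–148 m: Δρ/Δz = 1.047/82 = 0.013 kg m⁻⁴
The largest gradient is in the 60–66 m interval — the pycnocline.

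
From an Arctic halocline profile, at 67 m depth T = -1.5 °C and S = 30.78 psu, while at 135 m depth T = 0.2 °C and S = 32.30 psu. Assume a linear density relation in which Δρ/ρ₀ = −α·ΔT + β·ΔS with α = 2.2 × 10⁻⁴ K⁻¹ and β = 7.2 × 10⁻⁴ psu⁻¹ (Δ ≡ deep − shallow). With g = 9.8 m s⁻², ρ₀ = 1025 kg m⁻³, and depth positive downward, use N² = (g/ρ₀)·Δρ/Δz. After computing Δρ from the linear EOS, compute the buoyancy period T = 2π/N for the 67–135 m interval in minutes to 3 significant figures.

10.3 min

ΔT = +1.7 K, ΔS = +1.52 psu (deep − shallow).
Δρ/ρ₀ = −αΔT + βΔS = -3.74 × 10⁻⁴ + 1.0944 × 10⁻³ = 7.204 × 10⁻⁴, so Δρ ≈ 0.7384 kg m⁻³.
N² = (g/ρ₀)·Δρ/Δz = g·(Δρ/ρ₀)/Δz = 9.8 × 7.204 × 10⁻⁴ / 68 = 1.0382 × 10⁻⁴ s⁻².
N = √(1.0382 × 10⁻⁴) = 0.010189 rad s⁻¹ → T = 2π/N = 616.66 s = 10.278 min ≈ 10.3 min.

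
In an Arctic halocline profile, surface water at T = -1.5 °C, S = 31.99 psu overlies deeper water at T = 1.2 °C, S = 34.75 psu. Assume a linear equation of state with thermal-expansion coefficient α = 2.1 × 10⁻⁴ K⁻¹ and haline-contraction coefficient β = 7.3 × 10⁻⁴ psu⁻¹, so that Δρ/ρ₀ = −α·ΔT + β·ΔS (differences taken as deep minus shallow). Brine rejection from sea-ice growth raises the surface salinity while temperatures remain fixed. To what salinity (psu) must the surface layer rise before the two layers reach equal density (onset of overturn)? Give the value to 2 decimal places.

Neutral buoyancy requires −α(T_deep − T_surf) + β(S_deep − S_surf′) = 0.
S_surf′ = S_deep − (α/β)·ΔT = 34.75 − (2.1 × 10⁻⁴/7.3 × 10⁻⁴)·(+2.7) = 33.9733 psu.
Increase required: 33.9733 − 31.99 = 1.9833 psu.

33.97 psu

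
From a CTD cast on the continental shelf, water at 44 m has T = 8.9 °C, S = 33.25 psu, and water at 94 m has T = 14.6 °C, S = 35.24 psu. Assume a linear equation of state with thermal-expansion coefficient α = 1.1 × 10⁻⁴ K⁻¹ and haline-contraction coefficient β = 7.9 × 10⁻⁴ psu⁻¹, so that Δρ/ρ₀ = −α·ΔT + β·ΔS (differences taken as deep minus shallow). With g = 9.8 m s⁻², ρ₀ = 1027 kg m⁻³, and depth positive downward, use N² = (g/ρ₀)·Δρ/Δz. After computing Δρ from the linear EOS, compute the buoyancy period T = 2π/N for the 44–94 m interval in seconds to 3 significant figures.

ΔT = +5.7 K, ΔS = +1.99 psu (deep − shallow).
Δρ/ρ₀ = −αΔT + βΔS = -6.27 × 10⁻⁴ + 1.5721 × 10⁻³ = 9.451 × 10⁻⁴, so Δρ ≈ 0.9706 kg m⁻³.
N² = (g/ρ₀)·Δρ/Δz = g·(Δρ/ρ₀)/Δz = 9.8 × 9.451 × 10⁻⁴ / 50 = 1.8524 × 10⁻⁴ s⁻².
N = √(1.8524 × 10⁻⁴) = 0.013610 rad s⁻¹ → T = 2π/N = 461.66 s ≈ 462 s.

462 s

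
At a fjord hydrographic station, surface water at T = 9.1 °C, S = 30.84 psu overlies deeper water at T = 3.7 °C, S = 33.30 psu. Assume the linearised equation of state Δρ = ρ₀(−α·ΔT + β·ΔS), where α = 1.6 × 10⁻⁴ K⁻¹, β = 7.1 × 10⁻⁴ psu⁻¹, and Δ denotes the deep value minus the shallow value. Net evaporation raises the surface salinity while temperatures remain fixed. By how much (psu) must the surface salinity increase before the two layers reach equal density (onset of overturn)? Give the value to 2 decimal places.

3.68 psu

Neutral buoyancy requires −α(T_deep − T_surf) + β(S_deep − S_surf′) = 0.
S_surf′ = S_deep − (α/β)·ΔT = 33.30 − (1.6 × 10⁻⁴/7.1 × 10⁻⁴)·(-5.4) = 34.5169 psu.
Increase required: 34.5169 − 30.84 = 3.6769 psu.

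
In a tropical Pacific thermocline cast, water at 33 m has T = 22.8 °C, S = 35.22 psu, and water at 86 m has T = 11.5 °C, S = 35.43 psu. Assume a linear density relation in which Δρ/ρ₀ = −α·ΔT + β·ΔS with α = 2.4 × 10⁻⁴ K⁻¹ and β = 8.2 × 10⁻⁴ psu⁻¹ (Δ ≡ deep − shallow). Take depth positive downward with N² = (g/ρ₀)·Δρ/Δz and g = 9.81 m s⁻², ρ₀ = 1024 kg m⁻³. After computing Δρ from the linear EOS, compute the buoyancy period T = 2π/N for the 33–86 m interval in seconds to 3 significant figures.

ΔT = -11.3 K, ΔS = +0.21 psu (deep − shallow).
Δρ/ρ₀ = −αΔT + βΔS = 2.712 × 10⁻³ + 1.722 × 10⁻⁴ = 2.8842 × 10⁻³, so Δρ ≈ 2.953 kg m⁻³.
N² = (g/ρ₀)·Δρ/Δz = g·(Δρ/ρ₀)/Δz = 9.81 × 2.8842 × 10⁻³ / 53 = 5.3385 × 10⁻⁴ s⁻².
N = √(5.3385 × 10⁻⁴) = 0.023105 rad s⁻¹ → T = 2π/N = 271.94 s ≈ 272 s.

272 s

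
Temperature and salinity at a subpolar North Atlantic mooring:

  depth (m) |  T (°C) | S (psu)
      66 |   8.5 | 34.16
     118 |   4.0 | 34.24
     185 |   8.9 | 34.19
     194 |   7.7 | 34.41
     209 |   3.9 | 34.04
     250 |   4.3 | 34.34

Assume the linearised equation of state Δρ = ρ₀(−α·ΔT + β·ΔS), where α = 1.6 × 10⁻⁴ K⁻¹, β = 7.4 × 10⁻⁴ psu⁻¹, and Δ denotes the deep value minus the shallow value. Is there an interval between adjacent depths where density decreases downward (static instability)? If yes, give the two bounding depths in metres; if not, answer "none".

Evaluate Δρ/ρ₀ = −αΔT + βΔS across each adjacent pair:
  66–118 m: −αΔT+βΔS = −(1.6 × 10⁻⁴)(-4.5)+(7.4 × 10⁻⁴)(+0.08) = 7.8 × 10⁻⁴ → stable
  118–185 m: −αΔT+βΔS = −(1.6 × 10⁻⁴)(+4.9)+(7.4 × 10⁻⁴)(-0.05) = -8.2 × 10⁻⁴ → UNSTABLE
  185–194 m: −αΔT+βΔS = −(1.6 × 10⁻⁴)(-1.2)+(7.4 × 10⁻⁴)(+0.22) = 3.5 × 10⁻⁴ → stable
  194–209 m: −αΔT+βΔS = −(1.6 × 10⁻⁴)(-3.8)+(7.4 × 10⁻⁴)(-0.37) = 3.3 × 10⁻⁴ → stable
  209–250 m: −αΔT+βΔS = −(1.6 × 10⁻⁴)(+0.4)+(7.4 × 10⁻⁴)(+0.30) = 1.6 × 10⁻⁴ → stable
The 118–185 m interval has Δρ < 0: lighter water underlies denser water.

118–185 m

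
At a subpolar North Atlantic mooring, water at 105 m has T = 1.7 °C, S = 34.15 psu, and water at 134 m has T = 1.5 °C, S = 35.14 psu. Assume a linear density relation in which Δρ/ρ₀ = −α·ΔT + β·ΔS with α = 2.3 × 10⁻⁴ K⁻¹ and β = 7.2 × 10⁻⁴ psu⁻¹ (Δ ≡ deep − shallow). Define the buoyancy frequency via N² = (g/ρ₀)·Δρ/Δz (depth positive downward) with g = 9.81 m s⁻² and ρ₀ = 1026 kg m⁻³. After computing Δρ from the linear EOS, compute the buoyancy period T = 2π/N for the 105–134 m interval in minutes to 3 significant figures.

ΔT = -0.2 K, ΔS = +0.99 psu (deep − shallow).
Δρ/ρ₀ = −αΔT + βΔS = 4.60 × 10⁻⁵ + 7.128 × 10⁻⁴ = 7.588 × 10⁻⁴, so Δρ ≈ 0.7785 kg m⁻³.
N² = (g/ρ₀)·Δρ/Δz = g·(Δρ/ρ₀)/Δz = 9.81 × 7.588 × 10⁻⁴ / 29 = 2.5668 × 10⁻⁴ s⁻².
N = √(2.5668 × 10⁻⁴) = 0.016021 rad s⁻¹ → T = 2π/N = 392.18 s = 6.5363 min ≈ 6.54 min.

6.54 min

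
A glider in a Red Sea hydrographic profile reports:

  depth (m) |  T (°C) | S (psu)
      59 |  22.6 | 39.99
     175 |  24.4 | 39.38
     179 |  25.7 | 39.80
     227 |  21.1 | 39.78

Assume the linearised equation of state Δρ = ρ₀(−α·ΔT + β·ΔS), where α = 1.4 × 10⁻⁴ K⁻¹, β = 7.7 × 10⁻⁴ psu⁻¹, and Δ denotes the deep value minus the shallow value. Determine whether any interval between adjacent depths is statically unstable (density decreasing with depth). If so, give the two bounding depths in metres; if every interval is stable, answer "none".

Evaluate Δρ/ρ₀ = −αΔT + βΔS across each adjacent pair:
  59–175 m: −αΔT+βΔS = −(1.4 × 10⁻⁴)(+1.8)+(7.7 × 10⁻⁴)(-0.61) = -7.2 × 10⁻⁴ → UNSTABLE
  175–179 m: −αΔT+βΔS = −(1.4 × 10⁻⁴)(+1.3)+(7.7 × 10⁻⁴)(+0.42) = 1.4 × 10⁻⁴ → stable
  179–227 m: −αΔT+βΔS = −(1.4 × 10⁻⁴)(-4.6)+(7.7 × 10⁻⁴)(-0.02) = 6.3 × 10⁻⁴ → stable
The 59–175 m interval has Δρ < 0: lighter water underlies denser water.

59–175 m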